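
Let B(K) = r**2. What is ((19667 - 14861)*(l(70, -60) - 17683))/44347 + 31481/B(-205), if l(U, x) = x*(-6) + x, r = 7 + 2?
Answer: -5370870631/3592107 ≈ -1495.2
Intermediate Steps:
r = 9
l(U, x) = -5*x (l(U, x) = -6*x + x = -5*x)
B(K) = 81 (B(K) = 9**2 = 81)
((19667 - 14861)*(l(70, -60) - 17683))/44347 + 31481/B(-205) = ((19667 - 14861)*(-5*(-60) - 17683))/44347 + 31481/81 = (4806*(300 - 17683))*(1/44347) + 31481*(1/81) = (4806*(-17383))*(1/44347) + 31481/81 = -83542698*1/44347 + 31481/81 = -83542698/44347 + 31481/81 = -5370870631/3592107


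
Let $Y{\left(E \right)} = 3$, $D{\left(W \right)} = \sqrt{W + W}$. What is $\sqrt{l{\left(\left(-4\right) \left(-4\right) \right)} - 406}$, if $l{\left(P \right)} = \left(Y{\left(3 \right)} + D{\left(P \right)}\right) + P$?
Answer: $\sqrt{-387 + 4 \sqrt{2}} \approx 19.528 i$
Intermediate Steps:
$D{\left(W \right)} = \sqrt{2} \sqrt{W}$ ($D{\left(W \right)} = \sqrt{2 W} = \sqrt{2} \sqrt{W}$)
$l{\left(P \right)} = 3 + P + \sqrt{2} \sqrt{P}$ ($l{\left(P \right)} = \left(3 + \sqrt{2} \sqrt{P}\right) + P = 3 + P + \sqrt{2} \sqrt{P}$)
$\sqrt{l{\left(\left(-4\right) \left(-4\right) \right)} - 406} = \sqrt{\left(3 - -16 + \sqrt{2} \sqrt{\left(-4\right) \left(-4\right)}\right) - 406} = \sqrt{\left(3 + 16 + \sqrt{2} \sqrt{16}\right) - 406} = \sqrt{\left(3 + 16 + \sqrt{2} \cdot 4\right) - 406} = \sqrt{\left(3 + 16 + 4 \sqrt{2}\right) - 406} = \sqrt{\left(19 + 4 \sqrt{2}\right) - 406} = \sqrt{-387 + 4 \sqrt{2}}$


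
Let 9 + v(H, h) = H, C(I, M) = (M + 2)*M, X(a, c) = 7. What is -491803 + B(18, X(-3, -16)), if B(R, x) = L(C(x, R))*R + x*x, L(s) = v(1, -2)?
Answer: -491898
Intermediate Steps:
C(I, M) = M*(2 + M) (C(I, M) = (2 + M)*M = M*(2 + M))
v(H, h) = -9 + H
L(s) = -8 (L(s) = -9 + 1 = -8)
B(R, x) = x**2 - 8*R (B(R, x) = -8*R + x*x = -8*R + x**2 = x**2 - 8*R)
-491803 + B(18, X(-3, -16)) = -491803 + (7**2 - 8*18) = -491803 + (49 - 144) = -491803 - 95 = -491898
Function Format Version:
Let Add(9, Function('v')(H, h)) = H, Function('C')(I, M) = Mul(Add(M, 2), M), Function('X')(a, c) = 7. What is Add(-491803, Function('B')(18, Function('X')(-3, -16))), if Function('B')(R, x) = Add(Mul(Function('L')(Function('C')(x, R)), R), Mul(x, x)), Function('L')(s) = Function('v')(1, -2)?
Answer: -491898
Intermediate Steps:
Function('C')(I, M) = Mul(M, Add(2, M)) (Function('C')(I, M) = Mul(Add(2, M), M) = Mul(M, Add(2, M)))
Function('v')(H, h) = Add(-9, H)
Function('L')(s) = -8 (Function('L')(s) = Add(-9, 1) = -8)
Function('B')(R, x) = Add(Pow(x, 2), Mul(-8, R)) (Function('B')(R, x) = Add(Mul(-8, R), Mul(x, x)) = Add(Mul(-8, R), Pow(x, 2)) = Add(Pow(x, 2), Mul(-8, R)))
Add(-491803, Function('B')(18, Function('X')(-3, -16))) = Add(-491803, Add(Pow(7, 2), Mul(-8, 18))) = Add(-491803, Add(49, -144)) = Add(-491803, -95) = -491898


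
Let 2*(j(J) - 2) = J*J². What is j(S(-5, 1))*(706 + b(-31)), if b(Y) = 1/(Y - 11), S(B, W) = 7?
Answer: 10288897/84 ≈ 1.2249e+5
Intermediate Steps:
j(J) = 2 + J³/2 (j(J) = 2 + (J*J²)/2 = 2 + J³/2)
b(Y) = 1/(-11 + Y)
j(S(-5, 1))*(706 + b(-31)) = (2 + (½)*7³)*(706 + 1/(-11 - 31)) = (2 + (½)*343)*(706 + 1/(-42)) = (2 + 343/2)*(706 - 1/42) = (347/2)*(29651/42) = 10288897/84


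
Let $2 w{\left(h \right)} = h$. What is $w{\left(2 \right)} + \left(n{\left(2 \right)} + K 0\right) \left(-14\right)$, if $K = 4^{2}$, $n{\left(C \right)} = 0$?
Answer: $1$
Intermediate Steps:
$w{\left(h \right)} = \frac{h}{2}$
$K = 16$
$w{\left(2 \right)} + \left(n{\left(2 \right)} + K 0\right) \left(-14\right) = \frac{1}{2} \cdot 2 + \left(0 + 16 \cdot 0\right) \left(-14\right) = 1 + \left(0 + 0\right) \left(-14\right) = 1 + 0 \left(-14\right) = 1 + 0 = 1$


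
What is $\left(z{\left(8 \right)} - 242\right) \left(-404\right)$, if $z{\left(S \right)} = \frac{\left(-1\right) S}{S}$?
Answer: $98172$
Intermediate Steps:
$z{\left(S \right)} = -1$
$\left(z{\left(8 \right)} - 242\right) \left(-404\right) = \left(-1 - 242\right) \left(-404\right) = \left(-243\right) \left(-404\right) = 98172$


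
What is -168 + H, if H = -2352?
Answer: -2520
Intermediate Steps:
-168 + H = -168 - 2352 = -2520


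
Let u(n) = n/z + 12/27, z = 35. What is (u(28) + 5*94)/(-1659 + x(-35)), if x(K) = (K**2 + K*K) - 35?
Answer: 10603/17010 ≈ 0.62334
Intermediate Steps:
x(K) = -35 + 2*K**2 (x(K) = (K**2 + K**2) - 35 = 2*K**2 - 35 = -35 + 2*K**2)
u(n) = 4/9 + n/35 (u(n) = n/35 + 12/27 = n*(1/35) + 12*(1/27) = n/35 + 4/9 = 4/9 + n/35)
(u(28) + 5*94)/(-1659 + x(-35)) = ((4/9 + (1/35)*28) + 5*94)/(-1659 + (-35 + 2*(-35)**2)) = ((4/9 + 4/5) + 470)/(-1659 + (-35 + 2*1225)) = (56/45 + 470)/(-1659 + (-35 + 2450)) = 21206/(45*(-1659 + 2415)) = (21206/45)/756 = (21206/45)*(1/756) = 10603/17010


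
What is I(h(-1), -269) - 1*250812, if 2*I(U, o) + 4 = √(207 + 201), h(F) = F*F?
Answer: -250814 + √102 ≈ -2.5080e+5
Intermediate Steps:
h(F) = F²
I(U, o) = -2 + √102 (I(U, o) = -2 + √(207 + 201)/2 = -2 + √408/2 = -2 + (2*√102)/2 = -2 + √102)
I(h(-1), -269) - 1*250812 = (-2 + √102) - 1*250812 = (-2 + √102) - 250812 = -250814 + √102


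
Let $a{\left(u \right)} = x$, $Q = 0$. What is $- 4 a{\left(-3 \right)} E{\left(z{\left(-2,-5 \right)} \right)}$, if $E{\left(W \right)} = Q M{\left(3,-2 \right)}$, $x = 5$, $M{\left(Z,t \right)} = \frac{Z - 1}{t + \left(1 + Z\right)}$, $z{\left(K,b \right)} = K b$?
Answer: $0$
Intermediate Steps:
$M{\left(Z,t \right)} = \frac{-1 + Z}{1 + Z + t}$
$a{\left(u \right)} = 5$
$E{\left(W \right)} = 0$ ($E{\left(W \right)} = 0 \frac{-1 + 3}{1 + 3 - 2} = 0 \cdot \frac{1}{2} \cdot 2 = 0 \cdot 1 = 0$)
$- 4 a{\left(-3 \right)} E{\left(z{\left(-2,-5 \right)} \right)} = \left(-4\right) 5 \cdot 0 = \left(-20\right) 0 = 0$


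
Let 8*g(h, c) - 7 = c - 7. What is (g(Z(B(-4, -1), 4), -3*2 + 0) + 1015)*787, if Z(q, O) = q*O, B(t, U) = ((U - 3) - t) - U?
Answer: 3192859/4 ≈ 7.9822e+5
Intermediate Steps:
B(t, U) = -3 - t (B(t, U) = ((-3 + U) - t) - U = (-3 + U - t) - U = -3 - t)
Z(q, O) = O*q
g(h, c) = c/8 (g(h, c) = 7/8 + (c - 7)/8 = 7/8 + (-7 + c)/8 = 7/8 + (-7/8 + c/8) = c/8)
(g(Z(B(-4, -1), 4), -3*2 + 0) + 1015)*787 = ((-3*2 + 0)/8 + 1015)*787 = ((-6 + 0)/8 + 1015)*787 = ((⅛)*(-6) + 1015)*787 = (-¾ + 1015)*787 = (4057/4)*787 = 3192859/4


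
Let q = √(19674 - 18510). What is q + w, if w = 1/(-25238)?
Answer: -1/25238 + 2*√291 ≈ 34.117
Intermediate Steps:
w = -1/25238 ≈ -3.9623e-5
q = 2*√291 (q = √1164 = 2*√291 ≈ 34.117)
q + w = 2*√291 - 1/25238 = -1/25238 + 2*√291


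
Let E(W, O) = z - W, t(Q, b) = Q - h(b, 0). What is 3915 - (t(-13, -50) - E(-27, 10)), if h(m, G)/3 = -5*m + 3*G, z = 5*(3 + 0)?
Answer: 4720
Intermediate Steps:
z = 15 (z = 5*3 = 15)
h(m, G) = -15*m + 9*G (h(m, G) = 3*(-5*m + 3*G) = -15*m + 9*G)
t(Q, b) = Q + 15*b (t(Q, b) = Q - (-15*b + 9*0) = Q - (-15*b + 0) = Q - (-15)*b = Q + 15*b)
E(W, O) = 15 - W
3915 - (t(-13, -50) - E(-27, 10)) = 3915 - ((-13 + 15*(-50)) - (15 - 1*(-27))) = 3915 - ((-13 - 750) - (15 + 27)) = 3915 - (-763 - 1*42) = 3915 - (-763 - 42) = 3915 - 1*(-805) = 3915 + 805 = 4720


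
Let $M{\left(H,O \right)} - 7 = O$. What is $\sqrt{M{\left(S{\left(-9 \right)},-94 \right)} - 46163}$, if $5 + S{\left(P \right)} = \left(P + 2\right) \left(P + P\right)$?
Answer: $25 i \sqrt{74} \approx 215.06 i$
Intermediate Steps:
$S{\left(P \right)} = -5 + 2 P \left(2 + P\right)$ ($S{\left(P \right)} = -5 + \left(P + 2\right) \left(P + P\right) = -5 + \left(2 + P\right) 2 P = -5 + 2 P \left(2 + P\right)$)
$M{\left(H,O \right)} = 7 + O$
$\sqrt{M{\left(S{\left(-9 \right)},-94 \right)} - 46163} = \sqrt{\left(7 - 94\right) - 46163} = \sqrt{-87 - 46163} = \sqrt{-46250} = 25 i \sqrt{74}$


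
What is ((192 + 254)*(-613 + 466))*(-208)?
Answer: 13636896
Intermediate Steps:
((192 + 254)*(-613 + 466))*(-208) = (446*(-147))*(-208) = -65562*(-208) = 13636896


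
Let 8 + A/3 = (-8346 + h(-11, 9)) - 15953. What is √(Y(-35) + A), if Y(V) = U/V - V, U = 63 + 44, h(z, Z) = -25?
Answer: I*√89380970/35 ≈ 270.12*I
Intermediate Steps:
U = 107
Y(V) = -V + 107/V (Y(V) = 107/V - V = -V + 107/V)
A = -72996 (A = -24 + 3*((-8346 - 25) - 15953) = -24 + 3*(-8371 - 15953) = -24 + 3*(-24324) = -24 - 72972 = -72996)
√(Y(-35) + A) = √((-1*(-35) + 107/(-35)) - 72996) = √((35 + 107*(-1/35)) - 72996) = √((35 - 107/35) - 72996) = √(1118/35 - 72996) = √(-2553742/35) = I*√89380970/35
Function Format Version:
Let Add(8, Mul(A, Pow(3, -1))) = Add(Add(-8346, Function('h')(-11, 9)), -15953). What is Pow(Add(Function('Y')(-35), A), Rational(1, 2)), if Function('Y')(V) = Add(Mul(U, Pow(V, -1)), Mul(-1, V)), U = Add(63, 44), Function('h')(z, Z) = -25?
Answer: Mul(Rational(1, 35), I, Pow(89380970, Rational(1, 2))) ≈ Mul(270.12, I)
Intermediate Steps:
U = 107
Function('Y')(V) = Add(Mul(-1, V), Mul(107, Pow(V, -1))) (Function('Y')(V) = Add(Mul(107, Pow(V, -1)), Mul(-1, V)) = Add(Mul(-1, V), Mul(107, Pow(V, -1))))
A = -72996 (A = Add(-24, Mul(3, Add(Add(-8346, -25), -15953))) = Add(-24, Mul(3, Add(-8371, -15953))) = Add(-24, Mul(3, -24324)) = Add(-24, -72972) = -72996)
Pow(Add(Function('Y')(-35), A), Rational(1, 2)) = Pow(Add(Add(Mul(-1, -35), Mul(107, Pow(-35, -1))), -72996), Rational(1, 2)) = Pow(Add(Add(35, Mul(107, Rational(-1, 35))), -72996), Rational(1, 2)) = Pow(Add(Add(35, Rational(-107, 35)), -72996), Rational(1, 2)) = Pow(Add(Rational(1118, 35), -72996), Rational(1, 2)) = Pow(Rational(-2553742, 35), Rational(1, 2)) = Mul(Rational(1, 35), I, Pow(89380970, Rational(1, 2)))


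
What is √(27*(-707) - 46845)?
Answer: 9*I*√814 ≈ 256.78*I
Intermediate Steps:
√(27*(-707) - 46845) = √(-19089 - 46845) = √(-65934) = 9*I*√814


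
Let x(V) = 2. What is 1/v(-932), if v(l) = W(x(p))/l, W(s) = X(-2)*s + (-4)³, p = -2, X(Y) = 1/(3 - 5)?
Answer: 932/65 ≈ 14.338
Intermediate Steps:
X(Y) = -½ (X(Y) = 1/(-2) = -½)
W(s) = -64 - s/2 (W(s) = -s/2 + (-4)³ = -s/2 - 64 = -64 - s/2)
v(l) = -65/l (v(l) = (-64 - ½*2)/l = (-64 - 1)/l = -65/l)
1/v(-932) = 1/(-65/(-932)) = 1/(-65*(-1/932)) = 1/(65/932) = 932/65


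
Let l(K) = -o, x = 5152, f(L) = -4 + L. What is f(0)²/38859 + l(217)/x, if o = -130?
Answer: 2567051/100100784 ≈ 0.025645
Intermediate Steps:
l(K) = 130 (l(K) = -1*(-130) = 130)
f(0)²/38859 + l(217)/x = (-4 + 0)²/38859 + 130/5152 = (-4)²*(1/38859) + 130*(1/5152) = 16*(1/38859) + 65/2576 = 16/38859 + 65/2576 = 2567051/100100784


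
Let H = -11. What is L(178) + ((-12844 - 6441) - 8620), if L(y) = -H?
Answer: -27894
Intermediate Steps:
L(y) = 11 (L(y) = -1*(-11) = 11)
L(178) + ((-12844 - 6441) - 8620) = 11 + ((-12844 - 6441) - 8620) = 11 + (-19285 - 8620) = 11 - 27905 = -27894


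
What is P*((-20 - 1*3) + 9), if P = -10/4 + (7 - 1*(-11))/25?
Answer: 623/25 ≈ 24.920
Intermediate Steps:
P = -89/50 (P = -10*1/4 + (7 + 11)*(1/25) = -5/2 + 18*(1/25) = -5/2 + 18/25 = -89/50 ≈ -1.7800)
P*((-20 - 1*3) + 9) = -89*((-20 - 1*3) + 9)/50 = -89*((-20 - 3) + 9)/50 = -89*(-23 + 9)/50 = -89/50*(-14) = 623/25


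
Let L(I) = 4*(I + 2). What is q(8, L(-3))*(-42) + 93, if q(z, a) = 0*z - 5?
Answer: 303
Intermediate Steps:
L(I) = 8 + 4*I (L(I) = 4*(2 + I) = 8 + 4*I)
q(z, a) = -5 (q(z, a) = 0 - 5 = -5)
q(8, L(-3))*(-42) + 93 = -5*(-42) + 93 = 210 + 93 = 303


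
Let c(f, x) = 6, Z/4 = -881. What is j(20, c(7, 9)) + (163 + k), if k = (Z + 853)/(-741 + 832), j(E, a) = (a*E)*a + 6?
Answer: 78228/91 ≈ 859.65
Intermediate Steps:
Z = -3524 (Z = 4*(-881) = -3524)
j(E, a) = 6 + E*a² (j(E, a) = (E*a)*a + 6 = E*a² + 6 = 6 + E*a²)
k = -2671/91 (k = (-3524 + 853)/(-741 + 832) = -2671/91 ≈ -29.352)
j(20, c(7, 9)) + (163 + k) = (6 + 20*6²) + (163 - 2671/91) = (6 + 20*36) + 12162/91 = (6 + 720) + 12162/91 = 726 + 12162/91 = 78228/91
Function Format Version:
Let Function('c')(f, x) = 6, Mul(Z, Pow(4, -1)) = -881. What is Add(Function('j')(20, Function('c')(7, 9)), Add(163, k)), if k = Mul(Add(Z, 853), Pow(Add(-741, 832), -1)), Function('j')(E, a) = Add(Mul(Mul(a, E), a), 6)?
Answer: Rational(78228, 91) ≈ 859.65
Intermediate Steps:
Z = -3524 (Z = Mul(4, -881) = -3524)
Function('j')(E, a) = Add(6, Mul(E, Pow(a, 2))) (Function('j')(E, a) = Add(Mul(Mul(E, a), a), 6) = Add(Mul(E, Pow(a, 2)), 6) = Add(6, Mul(E, Pow(a, 2))))
k = Rational(-2671, 91) (k = Mul(Add(-3524, 853), Pow(Add(-741, 832), -1)) = Mul(-2671, Pow(91, -1)) = Mul(-2671, Rational(1, 91)) = Rational(-2671, 91) ≈ -29.352)
Add(Function('j')(20, Function('c')(7, 9)), Add(163, k)) = Add(Add(6, Mul(20, Pow(6, 2))), Add(163, Rational(-2671, 91))) = Add(Add(6, Mul(20, 36)), Rational(12162, 91)) = Add(Add(6, 720), Rational(12162, 91)) = Add(726, Rational(12162, 91)) = Rational(78228, 91)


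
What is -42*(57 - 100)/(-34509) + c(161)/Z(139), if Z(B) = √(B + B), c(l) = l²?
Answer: -602/11503 + 25921*√278/278 ≈ 1554.6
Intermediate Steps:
Z(B) = √2*√B (Z(B) = √(2*B) = √2*√B)
-42*(57 - 100)/(-34509) + c(161)/Z(139) = -42*(57 - 100)/(-34509) + 161²/((√2*√139)) = -42*(-43)*(-1/34509) + 25921/(√278) = 1806*(-1/34509) + 25921*(√278/278) = -602/11503 + 25921*√278/278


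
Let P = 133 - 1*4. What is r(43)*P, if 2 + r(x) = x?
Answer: 5289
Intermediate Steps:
P = 129 (P = 133 - 4 = 129)
r(x) = -2 + x
r(43)*P = (-2 + 43)*129 = 41*129 = 5289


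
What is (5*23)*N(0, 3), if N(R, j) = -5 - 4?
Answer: -1035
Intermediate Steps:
N(R, j) = -9
(5*23)*N(0, 3) = (5*23)*(-9) = 115*(-9) = -1035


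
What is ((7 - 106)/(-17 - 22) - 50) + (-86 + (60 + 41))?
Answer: -422/13 ≈ -32.462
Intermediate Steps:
((7 - 106)/(-17 - 22) - 50) + (-86 + (60 + 41)) = (-99/(-39) - 50) + (-86 + 101) = (-99*(-1/39) - 50) + 15 = (33/13 - 50) + 15 = -617/13 + 15 = -422/13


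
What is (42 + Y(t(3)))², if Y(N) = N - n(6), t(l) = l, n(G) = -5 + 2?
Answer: 2304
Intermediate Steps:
n(G) = -3
Y(N) = 3 + N (Y(N) = N - 1*(-3) = N + 3 = 3 + N)
(42 + Y(t(3)))² = (42 + (3 + 3))² = (42 + 6)² = 48² = 2304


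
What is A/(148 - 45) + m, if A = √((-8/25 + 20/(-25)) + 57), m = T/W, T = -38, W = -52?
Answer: 19/26 + √1397/515 ≈ 0.80334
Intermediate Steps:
m = 19/26 (m = -38/(-52) = -38*(-1/52) = 19/26 ≈ 0.73077)
A = √1397/5 (A = √((-8*1/25 + 20*(-1/25)) + 57) = √((-8/25 - ⅘) + 57) = √(-28/25 + 57) = √(1397/25) = √1397/5 ≈ 7.4753)
A/(148 - 45) + m = (√1397/5)/(148 - 45) + 19/26 = (√1397/5)/103 + 19/26 = (√1397/5)*(1/103) + 19/26 = √1397/515 + 19/26 = 19/26 + √1397/515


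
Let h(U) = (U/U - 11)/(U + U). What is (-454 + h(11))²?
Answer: 24990001/121 ≈ 2.0653e+5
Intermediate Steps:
h(U) = -5/U (h(U) = (1 - 11)/((2*U)) = -5/U)
(-454 + h(11))² = (-454 - 5/11)² = (-4999/11)² = 24990001/121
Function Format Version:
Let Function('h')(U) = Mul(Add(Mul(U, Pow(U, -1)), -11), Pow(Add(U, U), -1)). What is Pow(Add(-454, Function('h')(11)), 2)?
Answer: Rational(24990001, 121) ≈ 2.0653e+5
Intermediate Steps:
Function('h')(U) = Mul(-5, Pow(U, -1)) (Function('h')(U) = Mul(Add(1, -11), Pow(Mul(2, U), -1)) = Mul(-10, Mul(Rational(1, 2), Pow(U, -1))) = Mul(-5, Pow(U, -1)))
Pow(Add(-454, Function('h')(11)), 2) = Pow(Add(-454, Mul(-5, Pow(11, -1))), 2) = Pow(Add(-454, Mul(-5, Rational(1, 11))), 2) = Pow(Add(-454, Rational(-5, 11)), 2) = Pow(Rational(-4999, 11), 2) = Rational(24990001, 121)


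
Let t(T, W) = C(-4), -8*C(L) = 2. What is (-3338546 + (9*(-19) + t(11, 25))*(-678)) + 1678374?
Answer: -3088129/2 ≈ -1.5441e+6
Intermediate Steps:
C(L) = -1/4 (C(L) = -1/8*2 = -1/4)
t(T, W) = -1/4
(-3338546 + (9*(-19) + t(11, 25))*(-678)) + 1678374 = (-3338546 + (9*(-19) - 1/4)*(-678)) + 1678374 = (-3338546 + (-171 - 1/4)*(-678)) + 1678374 = (-3338546 - 685/4*(-678)) + 1678374 = (-3338546 + 232215/2) + 1678374 = -6444877/2 + 1678374 = -3088129/2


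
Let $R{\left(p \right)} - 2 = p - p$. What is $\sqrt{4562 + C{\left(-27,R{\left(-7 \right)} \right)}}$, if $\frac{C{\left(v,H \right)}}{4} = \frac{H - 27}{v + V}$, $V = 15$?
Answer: $\frac{\sqrt{41133}}{3} \approx 67.604$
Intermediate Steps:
$R{\left(p \right)} = 2$ ($R{\left(p \right)} = 2 + \left(p - p\right) = 2 + 0 = 2$)
$C{\left(v,H \right)} = \frac{4 \left(-27 + H\right)}{15 + v}$ ($C{\left(v,H \right)} = 4 \frac{H - 27}{v + 15} = 4 \frac{-27 + H}{15 + v} = \frac{4 \left(-27 + H\right)}{15 + v}$)
$\sqrt{4562 + C{\left(-27,R{\left(-7 \right)} \right)}} = \sqrt{4562 + \frac{4 \left(-27 + 2\right)}{15 - 27}} = \sqrt{4562 + 4 \frac{1}{-12} \left(-25\right)} = \sqrt{4562 + 4 \left(- \frac{1}{12}\right) \left(-25\right)} = \sqrt{4562 + \frac{25}{3}} = \sqrt{\frac{13711}{3}} = \frac{\sqrt{41133}}{3}$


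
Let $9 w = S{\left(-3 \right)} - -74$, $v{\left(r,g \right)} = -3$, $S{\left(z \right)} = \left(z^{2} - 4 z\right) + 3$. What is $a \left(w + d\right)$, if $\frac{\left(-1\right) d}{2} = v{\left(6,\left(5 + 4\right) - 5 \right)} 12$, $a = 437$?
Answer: $\frac{326002}{9} \approx 36222.0$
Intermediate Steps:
$S{\left(z \right)} = 3 + z^{2} - 4 z$
$d = 72$ ($d = - 2 \left(\left(-3\right) 12\right) = \left(-2\right) \left(-36\right) = 72$)
$w = \frac{98}{9}$ ($w = \frac{\left(3 + \left(-3\right)^{2} - -12\right) - -74}{9} = \frac{\left(3 + 9 + 12\right) + 74}{9} = \frac{24 + 74}{9} = \frac{1}{9} \cdot 98 = \frac{98}{9} \approx 10.889$)
$a \left(w + d\right) = 437 \left(\frac{98}{9} + 72\right) = 437 \cdot \frac{746}{9} = \frac{326002}{9}$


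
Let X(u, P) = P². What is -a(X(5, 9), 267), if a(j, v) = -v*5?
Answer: 1335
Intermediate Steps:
a(j, v) = -5*v
-a(X(5, 9), 267) = -(-5)*267 = -1*(-1335) = 1335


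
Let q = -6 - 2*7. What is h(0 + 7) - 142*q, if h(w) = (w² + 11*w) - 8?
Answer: 2958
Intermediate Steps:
h(w) = -8 + w² + 11*w
q = -20 (q = -6 - 14 = -20)
h(0 + 7) - 142*q = (-8 + (0 + 7)² + 11*(0 + 7)) - 142*(-20) = (-8 + 7² + 11*7) + 2840 = (-8 + 49 + 77) + 2840 = 118 + 2840 = 2958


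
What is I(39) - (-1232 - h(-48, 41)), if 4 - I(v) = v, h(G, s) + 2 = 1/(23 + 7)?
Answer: 35851/30 ≈ 1195.0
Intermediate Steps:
h(G, s) = -59/30 (h(G, s) = -2 + 1/(23 + 7) = -2 + 1/30 = -59/30)
I(v) = 4 - v
I(39) - (-1232 - h(-48, 41)) = (4 - 1*39) - (-1232 - 1*(-59/30)) = (4 - 39) - (-1232 + 59/30) = -35 - 1*(-36901/30) = -35 + 36901/30 = 35851/30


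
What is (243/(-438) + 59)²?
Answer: 72812089/21316 ≈ 3415.8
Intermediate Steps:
(243/(-438) + 59)² = (243*(-1/438) + 59)² = (-81/146 + 59)² = (8533/146)² = 72812089/21316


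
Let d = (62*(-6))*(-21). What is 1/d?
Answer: 1/7812 ≈ 0.00012801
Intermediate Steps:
d = 7812 (d = -372*(-21) = 7812)
1/d = 1/7812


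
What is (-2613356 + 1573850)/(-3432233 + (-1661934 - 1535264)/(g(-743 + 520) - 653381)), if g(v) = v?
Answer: 339712639812/1121659010267 ≈ 0.30287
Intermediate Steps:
(-2613356 + 1573850)/(-3432233 + (-1661934 - 1535264)/(g(-743 + 520) - 653381)) = (-2613356 + 1573850)/(-3432233 + (-1661934 - 1535264)/((-743 + 520) - 653381)) = -1039506/(-3432233 - 3197198/(-223 - 653381)) = -1039506/(-3432233 - 3197198/(-653604)) = -1039506/(-3432233 - 3197198*(-1/653604)) = -1039506/(-3432233 + 1598599/326802) = -1039506/(-1121659010267/326802) = -1039506*(-326802/1121659010267) = 339712639812/1121659010267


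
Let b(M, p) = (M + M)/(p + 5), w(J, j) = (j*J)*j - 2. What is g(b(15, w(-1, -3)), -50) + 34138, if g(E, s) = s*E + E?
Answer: 34383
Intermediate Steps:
w(J, j) = -2 + J*j² (w(J, j) = (J*j)*j - 2 = J*j² - 2 = -2 + J*j²)
b(M, p) = 2*M/(5 + p) (b(M, p) = (2*M)/(5 + p) = 2*M/(5 + p))
g(E, s) = E + E*s (g(E, s) = E*s + E = E + E*s)
g(b(15, w(-1, -3)), -50) + 34138 = (2*15/(5 + (-2 - 1*(-3)²)))*(1 - 50) + 34138 = (2*15/(5 + (-2 - 1*9)))*(-49) + 34138 = (2*15/(5 + (-2 - 9)))*(-49) + 34138 = (2*15/(5 - 11))*(-49) + 34138 = (2*15/(-6))*(-49) + 34138 = (2*15*(-⅙))*(-49) + 34138 = -5*(-49) + 34138 = 245 + 34138 = 34383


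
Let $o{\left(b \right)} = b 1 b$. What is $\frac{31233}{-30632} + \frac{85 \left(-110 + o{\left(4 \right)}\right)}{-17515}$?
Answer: $- \frac{60459263}{107303896} \approx -0.56344$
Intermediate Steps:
$o{\left(b \right)} = b^{2}$ ($o{\left(b \right)} = b b = b^{2}$)
$\frac{31233}{-30632} + \frac{85 \left(-110 + o{\left(4 \right)}\right)}{-17515} = \frac{31233}{-30632} + \frac{85 \left(-110 + 4^{2}\right)}{-17515} = 31233 \left(- \frac{1}{30632}\right) + 85 \left(-110 + 16\right) \left(- \frac{1}{17515}\right) = - \frac{31233}{30632} + 85 \left(-94\right) \left(- \frac{1}{17515}\right) = - \frac{31233}{30632} - - \frac{1598}{3503} = - \frac{31233}{30632} + \frac{1598}{3503} = - \frac{60459263}{107303896}$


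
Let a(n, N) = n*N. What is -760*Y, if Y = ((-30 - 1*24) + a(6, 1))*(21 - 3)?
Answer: 656640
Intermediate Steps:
a(n, N) = N*n
Y = -864 (Y = ((-30 - 1*24) + 1*6)*(21 - 3) = ((-30 - 24) + 6)*18 = (-54 + 6)*18 = -48*18 = -864)
-760*Y = -760*(-864) = 656640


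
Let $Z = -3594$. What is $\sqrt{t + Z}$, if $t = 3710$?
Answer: $2 \sqrt{29} \approx 10.77$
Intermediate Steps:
$\sqrt{t + Z} = \sqrt{3710 - 3594} = \sqrt{116} = 2 \sqrt{29}$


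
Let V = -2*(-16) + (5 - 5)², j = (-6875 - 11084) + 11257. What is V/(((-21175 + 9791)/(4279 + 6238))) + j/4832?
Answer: -106404761/3437968 ≈ -30.950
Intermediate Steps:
j = -6702 (j = -17959 + 11257 = -6702)
V = 32 (V = 32 + 0² = 32 + 0 = 32)
V/(((-21175 + 9791)/(4279 + 6238))) + j/4832 = 32/(((-21175 + 9791)/(4279 + 6238))) - 6702/4832 = 32/((-11384/10517)) - 6702*1/4832 = 32/((-11384*1/10517)) - 3351/2416 = 32/(-11384/10517) - 3351/2416 = 32*(-10517/11384) - 3351/2416 = -42068/1423 - 3351/2416 = -106404761/3437968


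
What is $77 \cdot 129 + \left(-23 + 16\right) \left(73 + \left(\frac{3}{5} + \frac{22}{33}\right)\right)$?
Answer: $\frac{141197}{15} \approx 9413.1$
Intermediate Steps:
$77 \cdot 129 + \left(-23 + 16\right) \left(73 + \left(\frac{3}{5} + \frac{22}{33}\right)\right) = 9933 - 7 \left(73 + \left(3 \cdot \frac{1}{5} + 22 \cdot \frac{1}{33}\right)\right) = 9933 - 7 \left(73 + \left(\frac{3}{5} + \frac{2}{3}\right)\right) = 9933 - 7 \left(73 + \frac{19}{15}\right) = 9933 - \frac{7798}{15} = \frac{141197}{15}$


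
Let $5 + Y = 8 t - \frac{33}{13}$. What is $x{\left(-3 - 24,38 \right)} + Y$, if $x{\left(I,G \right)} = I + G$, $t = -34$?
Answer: $- \frac{3491}{13} \approx -268.54$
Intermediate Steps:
$Y = - \frac{3634}{13}$ ($Y = -5 - \left(272 + \frac{33}{13}\right) = -5 - \frac{3569}{13} = - \frac{3634}{13} \approx -279.54$)
$x{\left(I,G \right)} = G + I$
$x{\left(-3 - 24,38 \right)} + Y = \left(38 - 27\right) - \frac{3634}{13} = 11 - \frac{3634}{13} = - \frac{3491}{13}$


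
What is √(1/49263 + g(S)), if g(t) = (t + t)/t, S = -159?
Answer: 13*√28720329/49263 ≈ 1.4142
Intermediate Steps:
g(t) = 2 (g(t) = (2*t)/t = 2)
√(1/49263 + g(S)) = √(1/49263 + 2) = √(98527/49263) = 13*√28720329/49263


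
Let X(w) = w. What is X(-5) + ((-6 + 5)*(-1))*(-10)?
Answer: -15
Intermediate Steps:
X(-5) + ((-6 + 5)*(-1))*(-10) = -5 + ((-6 + 5)*(-1))*(-10) = -5 - 1*(-1)*(-10) = -5 + 1*(-10) = -5 - 10 = -15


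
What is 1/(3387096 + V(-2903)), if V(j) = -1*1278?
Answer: 1/3385818 ≈ 2.9535e-7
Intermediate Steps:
V(j) = -1278
1/(3387096 + V(-2903)) = 1/(3387096 - 1278) = 1/3385818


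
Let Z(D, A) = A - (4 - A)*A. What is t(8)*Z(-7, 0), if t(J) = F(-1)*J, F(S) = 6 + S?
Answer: 0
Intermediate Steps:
t(J) = 5*J (t(J) = (6 - 1)*J = 5*J)
Z(D, A) = A - A*(4 - A)
t(8)*Z(-7, 0) = (5*8)*(0*(-3 + 0)) = 40*(0*(-3)) = 40*0 = 0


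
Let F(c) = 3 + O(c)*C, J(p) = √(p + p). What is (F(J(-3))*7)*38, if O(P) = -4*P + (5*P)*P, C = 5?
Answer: -39102 - 5320*I*√6 ≈ -39102.0 - 13031.0*I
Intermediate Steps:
J(p) = √2*√p (J(p) = √(2*p) = √2*√p)
O(P) = -4*P + 5*P²
F(c) = 3 + 5*c*(-4 + 5*c) (F(c) = 3 + (c*(-4 + 5*c))*5 = 3 + 5*c*(-4 + 5*c))
(F(J(-3))*7)*38 = ((3 + 5*(√2*√(-3))*(-4 + 5*(√2*√(-3))))*7)*38 = ((3 + 5*(√2*(I*√3))*(-4 + 5*(√2*(I*√3))))*7)*38 = ((3 + 5*(I*√6)*(-4 + 5*(I*√6)))*7)*38 = ((3 + 5*(I*√6)*(-4 + 5*I*√6))*7)*38 = ((3 + 5*I*√6*(-4 + 5*I*√6))*7)*38 = (21 + 35*I*√6*(-4 + 5*I*√6))*38 = 798 + 1330*I*√6*(-4 + 5*I*√6)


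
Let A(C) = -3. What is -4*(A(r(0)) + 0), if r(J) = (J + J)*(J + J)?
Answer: 12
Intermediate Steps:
r(J) = 4*J**2 (r(J) = (2*J)*(2*J) = 4*J**2)
-4*(A(r(0)) + 0) = -4*(-3 + 0) = -4*(-3) = 12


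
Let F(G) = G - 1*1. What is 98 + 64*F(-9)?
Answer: -542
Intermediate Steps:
F(G) = -1 + G (F(G) = G - 1 = -1 + G)
98 + 64*F(-9) = 98 + 64*(-1 - 9) = 98 + 64*(-10) = 98 - 640 = -542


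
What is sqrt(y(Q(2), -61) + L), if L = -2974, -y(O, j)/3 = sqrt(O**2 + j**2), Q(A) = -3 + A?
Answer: sqrt(-2974 - 3*sqrt(3722)) ≈ 56.187*I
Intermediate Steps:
y(O, j) = -3*sqrt(O**2 + j**2)
sqrt(y(Q(2), -61) + L) = sqrt(-3*sqrt((-3 + 2)**2 + (-61)**2) - 2974) = sqrt(-3*sqrt((-1)**2 + 3721) - 2974) = sqrt(-3*sqrt(1 + 3721) - 2974) = sqrt(-3*sqrt(3722) - 2974) = sqrt(-2974 - 3*sqrt(3722))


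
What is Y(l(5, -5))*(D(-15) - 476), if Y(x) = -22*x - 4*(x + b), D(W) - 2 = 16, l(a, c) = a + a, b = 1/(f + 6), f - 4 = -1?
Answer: 1073552/9 ≈ 1.1928e+5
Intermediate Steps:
f = 3 (f = 4 - 1 = 3)
b = ⅑ (b = 1/(3 + 6) = 1/9 = ⅑ ≈ 0.11111)
l(a, c) = 2*a
D(W) = 18 (D(W) = 2 + 16 = 18)
Y(x) = -4/9 - 26*x (Y(x) = -22*x - 4*(x + ⅑) = -22*x - 4*(⅑ + x) = -22*x + (-4/9 - 4*x) = -4/9 - 26*x)
Y(l(5, -5))*(D(-15) - 476) = (-4/9 - 52*5)*(18 - 476) = (-4/9 - 26*10)*(-458) = (-4/9 - 260)*(-458) = -2344/9*(-458) = 1073552/9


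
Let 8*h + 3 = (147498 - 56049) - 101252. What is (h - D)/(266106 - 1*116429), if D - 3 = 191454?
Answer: -770731/598708 ≈ -1.2873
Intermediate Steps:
D = 191457 (D = 3 + 191454 = 191457)
h = -4903/4 (h = -3/8 + ((147498 - 56049) - 101252)/8 = -3/8 + (91449 - 101252)/8 = -3/8 + (⅛)*(-9803) = -3/8 - 9803/8 = -4903/4 ≈ -1225.8)
(h - D)/(266106 - 1*116429) = (-4903/4 - 1*191457)/(266106 - 1*116429) = (-4903/4 - 191457)/(266106 - 116429) = -770731/4/149677 = -770731/4*1/149677 = -770731/598708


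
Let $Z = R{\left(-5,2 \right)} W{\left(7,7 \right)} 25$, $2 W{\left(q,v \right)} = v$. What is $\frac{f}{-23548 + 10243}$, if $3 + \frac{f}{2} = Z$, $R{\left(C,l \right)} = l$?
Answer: $- \frac{344}{13305} \approx -0.025855$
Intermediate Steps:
$W{\left(q,v \right)} = \frac{v}{2}$
$Z = 175$ ($Z = 2 \cdot \frac{1}{2} \cdot 7 \cdot 25 = 2 \cdot \frac{7}{2} \cdot 25 = 7 \cdot 25 = 175$)
$f = 344$ ($f = -6 + 2 \cdot 175 = -6 + 350 = 344$)
$\frac{f}{-23548 + 10243} = \frac{344}{-23548 + 10243} = \frac{344}{-13305} = 344 \left(- \frac{1}{13305}\right) = - \frac{344}{13305}$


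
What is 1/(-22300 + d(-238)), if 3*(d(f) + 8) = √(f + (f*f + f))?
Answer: -50193/1119691402 - 3*√14042/2239382804 ≈ -4.4986e-5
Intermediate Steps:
d(f) = -8 + √(f² + 2*f)/3 (d(f) = -8 + √(f + (f*f + f))/3 = -8 + √(f + (f² + f))/3 = -8 + √(f + (f + f²))/3 = -8 + √(f² + 2*f)/3)
1/(-22300 + d(-238)) = 1/(-22300 + (-8 + √(-238*(2 - 238))/3)) = 1/(-22300 + (-8 + √(-238*(-236))/3)) = 1/(-22300 + (-8 + √56168/3)) = 1/(-22300 + (-8 + (2*√14042)/3)) = 1/(-22300 + (-8 + 2*√14042/3)) = 1/(-22308 + 2*√14042/3)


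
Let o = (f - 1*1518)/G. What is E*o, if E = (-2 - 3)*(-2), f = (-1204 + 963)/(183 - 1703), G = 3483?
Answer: -2307119/529416 ≈ -4.3579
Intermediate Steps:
f = 241/1520 (f = -241/(-1520) = -241*(-1/1520) = 241/1520 ≈ 0.15855)
E = 10 (E = -5*(-2) = 10)
o = -2307119/5294160 (o = (241/1520 - 1*1518)/3483 = (241/1520 - 1518)*(1/3483) = -2307119/1520*1/3483 = -2307119/5294160 ≈ -0.43579)
E*o = 10*(-2307119/5294160) = -2307119/529416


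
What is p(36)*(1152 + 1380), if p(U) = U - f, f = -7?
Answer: 108876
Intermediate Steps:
p(U) = 7 + U (p(U) = U - 1*(-7) = U + 7 = 7 + U)
p(36)*(1152 + 1380) = (7 + 36)*(1152 + 1380) = 43*2532 = 108876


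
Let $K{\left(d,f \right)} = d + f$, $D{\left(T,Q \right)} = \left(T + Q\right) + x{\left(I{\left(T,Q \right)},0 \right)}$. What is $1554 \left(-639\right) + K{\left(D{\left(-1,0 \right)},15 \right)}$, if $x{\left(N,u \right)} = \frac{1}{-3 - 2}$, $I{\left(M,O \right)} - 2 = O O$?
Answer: $- \frac{4964961}{5} \approx -9.9299 \cdot 10^{5}$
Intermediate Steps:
$I{\left(M,O \right)} = 2 + O^{2}$ ($I{\left(M,O \right)} = 2 + O O = 2 + O^{2}$)
$x{\left(N,u \right)} = - \frac{1}{5}$ ($x{\left(N,u \right)} = \frac{1}{-5} = - \frac{1}{5}$)
$D{\left(T,Q \right)} = - \frac{1}{5} + Q + T$ ($D{\left(T,Q \right)} = \left(T + Q\right) - \frac{1}{5} = \left(Q + T\right) - \frac{1}{5} = - \frac{1}{5} + Q + T$)
$1554 \left(-639\right) + K{\left(D{\left(-1,0 \right)},15 \right)} = 1554 \left(-639\right) + \left(\left(- \frac{1}{5} + 0 - 1\right) + 15\right) = -993006 + \left(- \frac{6}{5} + 15\right) = -993006 + \frac{69}{5} = - \frac{4964961}{5}$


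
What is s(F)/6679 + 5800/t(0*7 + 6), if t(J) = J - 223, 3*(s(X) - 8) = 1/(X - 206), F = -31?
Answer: -27541626121/1030482873 ≈ -26.727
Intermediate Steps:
s(X) = 8 + 1/(3*(-206 + X)) (s(X) = 8 + 1/(3*(X - 206)) = 8 + 1/(3*(-206 + X)))
t(J) = -223 + J
s(F)/6679 + 5800/t(0*7 + 6) = ((-4943 + 24*(-31))/(3*(-206 - 31)))/6679 + 5800/(-223 + (0*7 + 6)) = ((⅓)*(-4943 - 744)/(-237))*(1/6679) + 5800/(-223 + (0 + 6)) = ((⅓)*(-1/237)*(-5687))*(1/6679) + 5800/(-223 + 6) = (5687/711)*(1/6679) + 5800/(-217) = 5687/4748769 + 5800*(-1/217) = 5687/4748769 - 5800/217 = -27541626121/1030482873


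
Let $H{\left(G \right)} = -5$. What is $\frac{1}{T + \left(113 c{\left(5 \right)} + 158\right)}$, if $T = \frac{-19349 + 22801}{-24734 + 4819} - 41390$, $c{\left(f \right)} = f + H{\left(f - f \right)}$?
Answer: $- \frac{19915}{821138732} \approx -2.4253 \cdot 10^{-5}$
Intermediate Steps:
$c{\left(f \right)} = -5 + f$ ($c{\left(f \right)} = f - 5 = -5 + f$)
$T = - \frac{824285302}{19915}$ ($T = \frac{3452}{-19915} - 41390 = 3452 \left(- \frac{1}{19915}\right) - 41390 = - \frac{3452}{19915} - 41390 = - \frac{824285302}{19915} \approx -41390.0$)
$\frac{1}{T + \left(113 c{\left(5 \right)} + 158\right)} = \frac{1}{- \frac{824285302}{19915} + \left(113 \left(-5 + 5\right) + 158\right)} = \frac{1}{- \frac{824285302}{19915} + \left(113 \cdot 0 + 158\right)} = \frac{1}{- \frac{824285302}{19915} + \left(0 + 158\right)} = \frac{1}{- \frac{824285302}{19915} + 158} = \frac{1}{- \frac{821138732}{19915}} = - \frac{19915}{821138732}$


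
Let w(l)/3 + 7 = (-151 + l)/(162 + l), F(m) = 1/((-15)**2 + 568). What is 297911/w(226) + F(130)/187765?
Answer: -17210999571994937/1179716041335 ≈ -14589.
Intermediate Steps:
F(m) = 1/793 (F(m) = 1/(225 + 568) = 1/793)
w(l) = -21 + 3*(-151 + l)/(162 + l) (w(l) = -21 + 3*((-151 + l)/(162 + l)) = -21 + 3*(-151 + l)/(162 + l))
297911/w(226) + F(130)/187765 = 297911/((3*(-1285 - 6*226)/(162 + 226))) + (1/793)/187765 = 297911/((3*(-1285 - 1356)/388)) + (1/793)*(1/187765) = 297911/((3*(1/388)*(-2641))) + 1/148897645 = 297911/(-7923/388) + 1/148897645 = 297911*(-388/7923) + 1/148897645 = -115589468/7923 + 1/148897645 = -17210999571994937/1179716041335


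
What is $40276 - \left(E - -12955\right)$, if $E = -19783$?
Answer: $47104$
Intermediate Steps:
$40276 - \left(E - -12955\right) = 40276 - \left(-19783 - -12955\right) = 40276 - \left(-19783 + 12955\right) = 40276 - -6828 = 40276 + 6828 = 47104$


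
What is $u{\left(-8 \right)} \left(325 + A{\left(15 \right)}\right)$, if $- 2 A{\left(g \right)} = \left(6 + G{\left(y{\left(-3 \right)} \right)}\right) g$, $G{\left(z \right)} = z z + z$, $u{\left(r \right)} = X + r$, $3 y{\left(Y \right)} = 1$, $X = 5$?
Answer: $-830$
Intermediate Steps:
$y{\left(Y \right)} = \frac{1}{3}$ ($y{\left(Y \right)} = \frac{1}{3} \cdot 1 = \frac{1}{3}$)
$u{\left(r \right)} = 5 + r$
$G{\left(z \right)} = z + z^{2}$ ($G{\left(z \right)} = z^{2} + z = z + z^{2}$)
$A{\left(g \right)} = - \frac{29 g}{9}$ ($A{\left(g \right)} = - \frac{\left(6 + \frac{1 + \frac{1}{3}}{3}\right) g}{2} = - \frac{\left(6 + \frac{1}{3} \cdot \frac{4}{3}\right) g}{2} = - \frac{\left(6 + \frac{4}{9}\right) g}{2} = - \frac{\frac{58}{9} g}{2} = - \frac{29 g}{9}$)
$u{\left(-8 \right)} \left(325 + A{\left(15 \right)}\right) = \left(5 - 8\right) \left(325 - \frac{145}{3}\right) = - 3 \left(325 - \frac{145}{3}\right) = \left(-3\right) \frac{830}{3} = -830$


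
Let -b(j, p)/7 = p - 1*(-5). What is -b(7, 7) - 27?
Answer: 57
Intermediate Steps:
b(j, p) = -35 - 7*p (b(j, p) = -7*(p - 1*(-5)) = -7*(p + 5) = -7*(5 + p) = -35 - 7*p)
-b(7, 7) - 27 = -(-35 - 7*7) - 27 = -(-35 - 49) - 27 = -1*(-84) - 27 = 84 - 27 = 57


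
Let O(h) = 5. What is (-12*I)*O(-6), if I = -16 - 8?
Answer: 1440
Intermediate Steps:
I = -24
(-12*I)*O(-6) = -12*(-24)*5 = 288*5 = 1440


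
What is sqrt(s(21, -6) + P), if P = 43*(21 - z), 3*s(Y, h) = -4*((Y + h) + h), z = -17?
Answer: sqrt(1622) ≈ 40.274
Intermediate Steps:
s(Y, h) = -8*h/3 - 4*Y/3 (s(Y, h) = (-4*((Y + h) + h))/3 = (-4*(Y + 2*h))/3 = (-8*h - 4*Y)/3 = -8*h/3 - 4*Y/3)
P = 1634 (P = 43*(21 - 1*(-17)) = 43*(21 + 17) = 43*38 = 1634)
sqrt(s(21, -6) + P) = sqrt((-8/3*(-6) - 4/3*21) + 1634) = sqrt((16 - 28) + 1634) = sqrt(-12 + 1634) = sqrt(1622)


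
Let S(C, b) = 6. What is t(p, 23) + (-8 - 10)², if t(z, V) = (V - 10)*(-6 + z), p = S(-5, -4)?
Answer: 324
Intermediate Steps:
p = 6
t(z, V) = (-10 + V)*(-6 + z)
t(p, 23) + (-8 - 10)² = (60 - 10*6 - 6*23 + 23*6) + (-8 - 10)² = (60 - 60 - 138 + 138) + (-18)² = 0 + 324 = 324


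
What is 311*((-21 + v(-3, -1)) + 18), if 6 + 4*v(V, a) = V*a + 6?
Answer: -2799/4 ≈ -699.75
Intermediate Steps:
v(V, a) = V*a/4 (v(V, a) = -3/2 + (V*a + 6)/4 = -3/2 + (6 + V*a)/4 = -3/2 + (3/2 + V*a/4) = V*a/4)
311*((-21 + v(-3, -1)) + 18) = 311*((-21 + (1/4)*(-3)*(-1)) + 18) = 311*((-21 + 3/4) + 18) = 311*(-81/4 + 18) = 311*(-9/4) = -2799/4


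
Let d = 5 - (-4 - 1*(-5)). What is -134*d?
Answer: -536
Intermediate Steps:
d = 4 (d = 5 - (-4 + 5) = 5 - 1*1 = 5 - 1 = 4)
-134*d = -134*4 = -536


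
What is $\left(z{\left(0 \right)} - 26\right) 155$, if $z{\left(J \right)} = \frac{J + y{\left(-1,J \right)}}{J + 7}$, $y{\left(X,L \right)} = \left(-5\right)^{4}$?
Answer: $\frac{68665}{7} \approx 9809.3$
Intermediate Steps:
$y{\left(X,L \right)} = 625$
$z{\left(J \right)} = \frac{625 + J}{7 + J}$ ($z{\left(J \right)} = \frac{J + 625}{J + 7} = \frac{625 + J}{7 + J}$)
$\left(z{\left(0 \right)} - 26\right) 155 = \left(\frac{625 + 0}{7 + 0} - 26\right) 155 = \left(\frac{1}{7} \cdot 625 - 26\right) 155 = \left(\frac{625}{7} - 26\right) 155 = \frac{443}{7} \cdot 155 = \frac{68665}{7}$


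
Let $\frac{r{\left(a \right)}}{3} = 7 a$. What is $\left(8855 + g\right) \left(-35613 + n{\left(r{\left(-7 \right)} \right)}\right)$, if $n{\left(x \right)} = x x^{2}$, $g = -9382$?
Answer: $1692795672$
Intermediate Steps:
$r{\left(a \right)} = 21 a$ ($r{\left(a \right)} = 3 \cdot 7 a = 21 a$)
$n{\left(x \right)} = x^{3}$
$\left(8855 + g\right) \left(-35613 + n{\left(r{\left(-7 \right)} \right)}\right) = \left(8855 - 9382\right) \left(-35613 + \left(21 \left(-7\right)\right)^{3}\right) = - 527 \left(-35613 + \left(-147\right)^{3}\right) = - 527 \left(-35613 - 3176523\right) = \left(-527\right) \left(-3212136\right) = 1692795672$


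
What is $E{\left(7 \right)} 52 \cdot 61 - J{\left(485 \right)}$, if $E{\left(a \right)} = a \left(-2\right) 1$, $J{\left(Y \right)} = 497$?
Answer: $-44905$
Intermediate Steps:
$E{\left(a \right)} = - 2 a$ ($E{\left(a \right)} = - 2 a 1 = - 2 a$)
$E{\left(7 \right)} 52 \cdot 61 - J{\left(485 \right)} = \left(-2\right) 7 \cdot 52 \cdot 61 - 497 = \left(-14\right) 52 \cdot 61 - 497 = \left(-728\right) 61 - 497 = -44408 - 497 = -44905$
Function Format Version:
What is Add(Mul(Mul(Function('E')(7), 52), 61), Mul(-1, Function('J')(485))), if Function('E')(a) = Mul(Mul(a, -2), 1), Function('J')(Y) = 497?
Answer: -44905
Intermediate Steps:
Function('E')(a) = Mul(-2, a) (Function('E')(a) = Mul(Mul(-2, a), 1) = Mul(-2, a))
Add(Mul(Mul(Function('E')(7), 52), 61), Mul(-1, Function('J')(485))) = Add(Mul(Mul(Mul(-2, 7), 52), 61), Mul(-1, 497)) = Add(Mul(Mul(-14, 52), 61), -497) = Add(Mul(-728, 61), -497) = Add(-44408, -497) = -44905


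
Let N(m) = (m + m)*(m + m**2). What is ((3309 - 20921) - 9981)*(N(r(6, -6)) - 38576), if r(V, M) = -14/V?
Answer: 28750360792/27 ≈ 1.0648e+9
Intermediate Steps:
N(m) = 2*m*(m + m**2) (N(m) = (2*m)*(m + m**2) = 2*m*(m + m**2))
((3309 - 20921) - 9981)*(N(r(6, -6)) - 38576) = ((3309 - 20921) - 9981)*(2*(-14/6)**2*(1 - 14/6) - 38576) = (-17612 - 9981)*(2*(-14*1/6)**2*(1 - 14*1/6) - 38576) = -27593*(2*(-7/3)**2*(1 - 7/3) - 38576) = -27593*(2*(49/9)*(-4/3) - 38576) = -27593*(-392/27 - 38576) = -27593*(-1041944/27) = 28750360792/27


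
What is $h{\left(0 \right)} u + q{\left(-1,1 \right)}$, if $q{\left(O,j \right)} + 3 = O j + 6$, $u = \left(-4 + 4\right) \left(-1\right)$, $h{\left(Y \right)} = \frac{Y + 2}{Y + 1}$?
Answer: $2$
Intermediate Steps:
$h{\left(Y \right)} = \frac{2 + Y}{1 + Y}$
$u = 0$ ($u = 0 \left(-1\right) = 0$)
$q{\left(O,j \right)} = 3 + O j$ ($q{\left(O,j \right)} = -3 + \left(O j + 6\right) = -3 + \left(6 + O j\right) = 3 + O j$)
$h{\left(0 \right)} u + q{\left(-1,1 \right)} = \frac{2 + 0}{1 + 0} \cdot 0 + \left(3 - 1\right) = 1^{-1} \cdot 2 \cdot 0 + \left(3 - 1\right) = 1 \cdot 2 \cdot 0 + 2 = 2 \cdot 0 + 2 = 0 + 2 = 2$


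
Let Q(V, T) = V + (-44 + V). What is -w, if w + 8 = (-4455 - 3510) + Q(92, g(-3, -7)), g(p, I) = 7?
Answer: 7833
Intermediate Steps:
Q(V, T) = -44 + 2*V
w = -7833 (w = -8 + ((-4455 - 3510) + (-44 + 2*92)) = -8 + (-7965 + (-44 + 184)) = -8 + (-7965 + 140) = -8 - 7825 = -7833)
-w = -1*(-7833) = 7833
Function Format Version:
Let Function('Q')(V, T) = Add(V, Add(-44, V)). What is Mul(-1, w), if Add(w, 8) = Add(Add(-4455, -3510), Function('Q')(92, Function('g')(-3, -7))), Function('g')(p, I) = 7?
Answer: 7833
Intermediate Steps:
Function('Q')(V, T) = Add(-44, Mul(2, V))
w = -7833 (w = Add(-8, Add(Add(-4455, -3510), Add(-44, Mul(2, 92)))) = Add(-8, Add(-7965, Add(-44, 184))) = Add(-8, Add(-7965, 140)) = Add(-8, -7825) = -7833)
Mul(-1, w) = Mul(-1, -7833) = 7833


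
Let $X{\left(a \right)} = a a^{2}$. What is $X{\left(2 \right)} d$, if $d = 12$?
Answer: $96$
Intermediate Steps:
$X{\left(a \right)} = a^{3}$
$X{\left(2 \right)} d = 2^{3} \cdot 12 = 8 \cdot 12 = 96$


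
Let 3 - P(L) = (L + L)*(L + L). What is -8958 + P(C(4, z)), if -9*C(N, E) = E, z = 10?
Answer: -725755/81 ≈ -8959.9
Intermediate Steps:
C(N, E) = -E/9
P(L) = 3 - 4*L**2 (P(L) = 3 - (L + L)*(L + L) = 3 - 2*L*2*L = 3 - 4*L**2)
-8958 + P(C(4, z)) = -8958 + (3 - 4*(-1/9*10)**2) = -8958 + (3 - 4*(-10/9)**2) = -8958 + (3 - 4*100/81) = -8958 + (3 - 400/81) = -8958 - 157/81 = -725755/81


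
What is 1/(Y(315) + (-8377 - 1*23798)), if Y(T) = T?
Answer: -1/31860 ≈ -3.1387e-5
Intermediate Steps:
1/(Y(315) + (-8377 - 1*23798)) = 1/(315 + (-8377 - 1*23798)) = 1/(315 + (-8377 - 23798)) = 1/(315 - 32175) = 1/(-31860) = -1/31860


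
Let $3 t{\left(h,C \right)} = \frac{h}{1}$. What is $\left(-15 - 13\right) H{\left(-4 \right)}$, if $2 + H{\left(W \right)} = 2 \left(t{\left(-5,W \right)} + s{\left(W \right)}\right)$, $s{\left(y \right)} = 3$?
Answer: $- \frac{56}{3} \approx -18.667$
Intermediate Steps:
$t{\left(h,C \right)} = \frac{h}{3}$ ($t{\left(h,C \right)} = \frac{h 1^{-1}}{3} = \frac{h 1}{3} = \frac{h}{3}$)
$H{\left(W \right)} = \frac{2}{3}$ ($H{\left(W \right)} = -2 + 2 \left(\frac{1}{3} \left(-5\right) + 3\right) = -2 + 2 \left(- \frac{5}{3} + 3\right) = -2 + 2 \cdot \frac{4}{3} = -2 + \frac{8}{3} = \frac{2}{3}$)
$\left(-15 - 13\right) H{\left(-4 \right)} = \left(-15 - 13\right) \frac{2}{3} = \left(-28\right) \frac{2}{3} = - \frac{56}{3}$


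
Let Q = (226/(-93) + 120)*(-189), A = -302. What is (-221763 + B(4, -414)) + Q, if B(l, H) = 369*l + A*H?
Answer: -3641871/31 ≈ -1.1748e+5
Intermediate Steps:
Q = -688842/31 (Q = (226*(-1/93) + 120)*(-189) = (-226/93 + 120)*(-189) = (10934/93)*(-189) = -688842/31 ≈ -22221.)
B(l, H) = -302*H + 369*l (B(l, H) = 369*l - 302*H = -302*H + 369*l)
(-221763 + B(4, -414)) + Q = (-221763 + (-302*(-414) + 369*4)) - 688842/31 = (-221763 + (125028 + 1476)) - 688842/31 = (-221763 + 126504) - 688842/31 = -95259 - 688842/31 = -3641871/31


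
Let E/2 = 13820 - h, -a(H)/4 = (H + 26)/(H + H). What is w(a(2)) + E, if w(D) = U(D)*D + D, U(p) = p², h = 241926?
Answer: -478192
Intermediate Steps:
a(H) = -2*(26 + H)/H (a(H) = -4*(H + 26)/(H + H) = -4*(26 + H)/(2*H) = -4*(26 + H)*1/(2*H) = -2*(26 + H)/H)
E = -456212 (E = 2*(13820 - 1*241926) = 2*(13820 - 241926) = 2*(-228106) = -456212)
w(D) = D + D³ (w(D) = D²*D + D = D³ + D = D + D³)
w(a(2)) + E = ((-2 - 52/2) + (-2 - 52/2)³) - 456212 = ((-2 - 52*½) + (-2 - 52*½)³) - 456212 = ((-2 - 26) + (-2 - 26)³) - 456212 = (-28 + (-28)³) - 456212 = (-28 - 21952) - 456212 = -21980 - 456212 = -478192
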